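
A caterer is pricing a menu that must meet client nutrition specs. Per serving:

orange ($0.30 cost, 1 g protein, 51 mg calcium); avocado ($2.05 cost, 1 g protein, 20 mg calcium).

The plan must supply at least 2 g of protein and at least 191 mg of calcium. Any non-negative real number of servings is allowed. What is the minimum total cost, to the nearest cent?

$1.12

For a min-cost LP with two ≥-constraints, a basic feasible solution has at most two positive variables.
orange only: max(2/1, 191/51) = 3.745 servings → $1.12.
avocado only: max(2/1, 191/20) = 9.55 servings → $19.58.
orange + avocado: intersection lies outside the first quadrant.
So the least-cost plan costs $1.12.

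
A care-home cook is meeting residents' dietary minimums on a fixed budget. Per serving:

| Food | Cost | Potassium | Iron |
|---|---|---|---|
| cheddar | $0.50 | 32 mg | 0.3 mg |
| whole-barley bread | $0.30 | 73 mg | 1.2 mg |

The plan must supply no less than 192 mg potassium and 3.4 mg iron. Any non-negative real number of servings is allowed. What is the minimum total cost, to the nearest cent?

A basic optimal solution has at most two foods positive. Try each food alone and each pair with both targets met exactly.
cheddar only: max(192/32, 3.4/0.3) = 11.33 servings → $5.67.
whole-barley bread only: max(192/73, 3.4/1.2) = 2.833 servings → $0.85.
cheddar + whole-barley bread: intersection lies outside the first quadrant.
The minimum over all feasible corners is $0.85.

$0.85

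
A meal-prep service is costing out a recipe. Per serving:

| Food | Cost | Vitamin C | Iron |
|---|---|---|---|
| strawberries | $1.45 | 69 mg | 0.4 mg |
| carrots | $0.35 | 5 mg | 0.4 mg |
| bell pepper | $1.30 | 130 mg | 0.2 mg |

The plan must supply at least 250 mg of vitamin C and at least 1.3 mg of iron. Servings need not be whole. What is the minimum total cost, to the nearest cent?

This is a tiny linear program; its minimum lies at a vertex of the feasible set. List the vertices and price them.
strawberries only: max(250/69, 1.3/0.4) = 3.623 servings → $5.25.
carrots only: max(250/5, 1.3/0.4) = 50 servings → $17.50.
bell pepper only: max(250/130, 1.3/0.2) = 6.5 servings → $8.45.
strawberries + carrots with both targets exact would need a negative amount; discard.
strawberries + bell pepper with both tight: 3.115 servings and 0.2696 servings → $4.87.
carrots + bell pepper with both tight: 2.333 servings and 1.833 servings → $3.20.
Cheapest feasible corner: $3.20.

$3.20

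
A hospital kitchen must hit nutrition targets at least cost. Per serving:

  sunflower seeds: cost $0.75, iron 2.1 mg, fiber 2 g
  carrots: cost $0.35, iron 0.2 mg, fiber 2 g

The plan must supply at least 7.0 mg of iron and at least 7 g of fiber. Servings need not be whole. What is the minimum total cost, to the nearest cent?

sunflower seeds only: max(7.0/2.1, 7/2) = 3.5 servings → $2.62.
carrots only: max(7.0/0.2, 7/2) = 35 servings → $12.25.
sunflower seeds + carrots with both tight: 3.316 servings and 0.1842 servings → $2.55.
Cheapest feasible corner: $2.55.

$2.55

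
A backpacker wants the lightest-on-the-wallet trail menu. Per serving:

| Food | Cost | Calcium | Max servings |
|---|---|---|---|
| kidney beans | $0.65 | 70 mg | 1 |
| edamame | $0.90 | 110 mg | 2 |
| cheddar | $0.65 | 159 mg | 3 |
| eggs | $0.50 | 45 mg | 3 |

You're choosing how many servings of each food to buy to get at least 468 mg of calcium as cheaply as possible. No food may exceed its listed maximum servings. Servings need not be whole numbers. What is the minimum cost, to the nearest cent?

$1.91

Cost per mg of calcium: cheddar $0.0041, edamame $0.0082, kidney beans $0.0093, eggs $0.0111.
Take 2.943 servings of cheddar: +468.0 mg calcium for $1.91 (total $1.91, still need 0.0 mg).
Filling from the cheapest source first is optimal under one linear minimum: $1.91.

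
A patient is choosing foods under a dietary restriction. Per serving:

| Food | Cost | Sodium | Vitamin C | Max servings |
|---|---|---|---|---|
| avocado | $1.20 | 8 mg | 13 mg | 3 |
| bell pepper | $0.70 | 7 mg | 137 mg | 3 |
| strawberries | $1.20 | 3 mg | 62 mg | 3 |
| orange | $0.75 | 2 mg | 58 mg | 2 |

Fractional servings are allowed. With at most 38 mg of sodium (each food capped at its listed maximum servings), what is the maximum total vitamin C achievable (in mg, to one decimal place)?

719.5 mg

Vitamin C per mg sodium: orange 29, strawberries 20.67, bell pepper 19.57, avocado 1.625.
Take 2 servings of orange: uses 4 mg sodium, +116.0 mg vitamin C (running total 116.0 mg).
Take 3 servings of strawberries: uses 9 mg sodium, +186.0 mg vitamin C (running total 302.0 mg).
Take 3 servings of bell pepper: uses 21 mg sodium, +411.0 mg vitamin C (running total 713.0 mg).
Take 0.5 servings of avocado: uses 4 mg sodium, +6.5 mg vitamin C (running total 719.5 mg).
Filling greedily by vitamin C-per-mg sodium is optimal for one linear limit, giving 719.5 mg.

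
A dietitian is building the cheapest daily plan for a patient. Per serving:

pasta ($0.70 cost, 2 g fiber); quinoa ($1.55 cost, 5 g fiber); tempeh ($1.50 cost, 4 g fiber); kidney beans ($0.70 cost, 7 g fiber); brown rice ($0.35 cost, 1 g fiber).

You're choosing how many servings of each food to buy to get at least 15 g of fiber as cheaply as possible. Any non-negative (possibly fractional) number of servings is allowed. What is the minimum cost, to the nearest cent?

$1.50

Cost per g of fiber: kidney beans $0.1000, quinoa $0.3100, pasta $0.3500, brown rice $0.3500, tempeh $0.3750.
With no serving limits, use only kidney beans: 15 g / 7 g = 2.143 servings × $0.70 = $1.50.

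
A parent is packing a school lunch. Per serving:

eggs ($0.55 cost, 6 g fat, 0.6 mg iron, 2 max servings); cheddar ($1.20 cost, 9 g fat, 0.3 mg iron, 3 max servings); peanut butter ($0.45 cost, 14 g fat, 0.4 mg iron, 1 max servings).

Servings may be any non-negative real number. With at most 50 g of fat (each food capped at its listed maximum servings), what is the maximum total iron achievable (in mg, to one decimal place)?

2.4 mg

Iron per g fat: eggs 0.1, cheddar 0.03333, peanut butter 0.02857.
Take 2 servings of eggs: uses 12 g fat, +1.2 mg iron (running total 1.2 mg).
Take 3 servings of cheddar: uses 27 g fat, +0.9 mg iron (running total 2.1 mg).
Take 0.7857 servings of peanut butter: uses 11 g fat, +0.3 mg iron (running total 2.4 mg).
Filling greedily by iron-per-g fat is optimal for one linear limit, giving 2.4 mg.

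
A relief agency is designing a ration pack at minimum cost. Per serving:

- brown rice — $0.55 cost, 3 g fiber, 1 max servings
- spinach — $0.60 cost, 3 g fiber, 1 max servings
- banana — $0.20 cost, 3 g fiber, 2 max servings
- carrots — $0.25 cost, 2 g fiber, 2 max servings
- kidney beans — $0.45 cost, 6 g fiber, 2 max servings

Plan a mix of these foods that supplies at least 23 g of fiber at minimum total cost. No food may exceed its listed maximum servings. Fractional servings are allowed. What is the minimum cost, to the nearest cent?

Cost per g of fiber: banana $0.0667, kidney beans $0.0750, carrots $0.1250, brown rice $0.1833, spinach $0.2000.
Take 2 servings of banana: +6.0 g fiber for $0.40 (total $0.40, still need 17.0 g).
Take 2 servings of kidney beans: +12.0 g fiber for $0.90 (total $1.30, still need 5.0 g).
Take 2 servings of carrots: +4.0 g fiber for $0.50 (total $1.80, still need 1.0 g).
Take 0.3333 servings of brown rice: +1.0 g fiber for $0.18 (total $1.98, still need 0.0 g).
Filling from the cheapest source first is optimal under one linear minimum: $1.98.

$1.98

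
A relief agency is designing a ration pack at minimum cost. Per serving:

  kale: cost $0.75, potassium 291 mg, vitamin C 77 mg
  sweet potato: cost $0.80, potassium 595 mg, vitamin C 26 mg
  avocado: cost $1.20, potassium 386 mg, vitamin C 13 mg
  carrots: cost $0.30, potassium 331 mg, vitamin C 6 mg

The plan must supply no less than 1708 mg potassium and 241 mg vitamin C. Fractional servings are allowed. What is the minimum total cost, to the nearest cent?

Check every corner: each single food scaled to meet both minima, and each pair solved so both constraints bind.
kale only: max(1708/291, 241/77) = 5.869 servings → $4.40.
sweet potato only: max(1708/595, 241/26) = 9.269 servings → $7.42.
avocado only: max(1708/386, 241/13) = 18.54 servings → $22.25.
carrots only: max(1708/331, 241/6) = 40.17 servings → $12.05.
kale + sweet potato with both tight: 2.588 servings and 1.605 servings → $3.22.
kale + avocado with both tight: 2.73 servings and 2.367 servings → $4.89.
kale + carrots with both tight: 2.928 servings and 2.586 servings → $2.97.
sweet potato + avocado: the both-tight solution has a negative serving — not a feasible corner.
sweet potato + carrots: intersection lies outside the first quadrant.
avocado + carrots: intersection lies outside the first quadrant.
So the least-cost plan costs $2.97.

$2.97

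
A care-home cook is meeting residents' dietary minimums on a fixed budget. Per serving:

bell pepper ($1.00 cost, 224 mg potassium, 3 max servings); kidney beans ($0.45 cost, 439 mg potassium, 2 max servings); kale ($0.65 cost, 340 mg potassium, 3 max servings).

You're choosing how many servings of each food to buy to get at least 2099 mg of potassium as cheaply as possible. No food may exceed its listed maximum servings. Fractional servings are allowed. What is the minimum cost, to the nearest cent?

$3.75

Cost per mg of potassium: kidney beans $0.0010, kale $0.0019, bell pepper $0.0045.
Take 2 servings of kidney beans: +878.0 mg potassium for $0.90 (total $0.90, still need 1221.0 mg).
Take 3 servings of kale: +1020.0 mg potassium for $1.95 (total $2.85, still need 201.0 mg).
Take 0.8973 servings of bell pepper: +201.0 mg potassium for $0.90 (total $3.75, still need 0.0 mg).
Greedy by cheapest-per-mg is optimal for a single linear constraint, so the minimum cost is $3.75.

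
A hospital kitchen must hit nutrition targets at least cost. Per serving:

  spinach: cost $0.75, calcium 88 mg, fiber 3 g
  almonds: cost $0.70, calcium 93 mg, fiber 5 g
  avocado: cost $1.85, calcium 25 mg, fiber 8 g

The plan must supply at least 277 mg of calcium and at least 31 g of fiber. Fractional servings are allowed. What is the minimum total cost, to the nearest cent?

$4.34

For a min-cost LP with two ≥-constraints, a basic feasible solution has at most two positive variables.
spinach only: max(277/88, 31/3) = 10.33 servings → $7.75.
almonds only: max(277/93, 31/5) = 6.2 servings → $4.34.
avocado only: max(277/25, 31/8) = 11.08 servings → $20.50.
spinach + almonds: the both-tight solution has a negative serving — not a feasible corner.
spinach + avocado with both tight: 2.291 servings and 3.016 servings → $7.30.
almonds + avocado with both tight: 2.328 servings and 2.42 servings → $6.11.
Cheapest feasible corner: $4.34.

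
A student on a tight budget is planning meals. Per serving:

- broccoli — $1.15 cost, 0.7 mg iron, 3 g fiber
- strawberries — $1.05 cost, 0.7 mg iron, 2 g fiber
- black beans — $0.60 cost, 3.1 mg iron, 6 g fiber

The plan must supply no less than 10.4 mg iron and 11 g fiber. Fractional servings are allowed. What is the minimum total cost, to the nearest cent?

$2.01

This is a tiny linear program; its minimum lies at a vertex of the feasible set. List the vertices and price them.
broccoli only: max(10.4/0.7, 11/3) = 14.86 servings → $17.09.
strawberries only: max(10.4/0.7, 11/2) = 14.86 servings → $15.60.
black beans only: max(10.4/3.1, 11/6) = 3.355 servings → $2.01.
broccoli + strawberries with both targets exact would need a negative amount; discard.
broccoli + black beans with both targets exact would need a negative amount; discard.
strawberries + black beans: intersection lies outside the first quadrant.
So the least-cost plan costs $2.01.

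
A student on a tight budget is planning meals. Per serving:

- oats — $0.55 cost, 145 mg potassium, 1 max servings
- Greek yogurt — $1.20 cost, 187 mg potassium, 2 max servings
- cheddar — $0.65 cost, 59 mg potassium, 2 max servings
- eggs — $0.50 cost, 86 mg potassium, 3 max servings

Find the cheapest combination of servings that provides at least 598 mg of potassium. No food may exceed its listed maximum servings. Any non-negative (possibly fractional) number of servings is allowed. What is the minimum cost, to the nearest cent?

Cost per mg of potassium: oats $0.0038, eggs $0.0058, Greek yogurt $0.0064, cheddar $0.0110.
Take 1 serving of oats: +145.0 mg potassium for $0.55 (total $0.55, still need 453.0 mg).
Take 3 servings of eggs: +258.0 mg potassium for $1.50 (total $2.05, still need 195.0 mg).
Take 1.043 servings of Greek yogurt: +195.0 mg potassium for $1.25 (total $3.30, still need 0.0 mg).
Filling from the cheapest source first is optimal under one linear minimum: $3.30.

$3.30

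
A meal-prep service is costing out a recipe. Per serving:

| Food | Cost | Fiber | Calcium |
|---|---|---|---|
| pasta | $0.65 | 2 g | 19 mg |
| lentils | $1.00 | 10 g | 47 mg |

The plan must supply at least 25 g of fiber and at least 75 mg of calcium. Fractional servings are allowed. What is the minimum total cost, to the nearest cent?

Minimising a linear cost over {fiber ≥ 25, calcium ≥ 75, servings ≥ 0} — the optimum is at a vertex, using one or two foods.
pasta only: max(25/2, 75/19) = 12.5 servings → $8.12.
lentils only: max(25/10, 75/47) = 2.5 servings → $2.50.
pasta + lentils: the both-tight solution has a negative serving — not a feasible corner.
So the least-cost plan costs $2.50.

$2.50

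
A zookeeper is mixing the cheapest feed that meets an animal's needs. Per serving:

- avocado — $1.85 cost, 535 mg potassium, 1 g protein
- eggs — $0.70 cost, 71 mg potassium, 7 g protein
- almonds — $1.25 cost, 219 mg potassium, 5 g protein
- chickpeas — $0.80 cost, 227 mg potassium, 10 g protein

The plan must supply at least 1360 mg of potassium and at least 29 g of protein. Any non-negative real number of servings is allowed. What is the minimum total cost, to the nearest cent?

$4.74

With two linear requirements the optimum uses one or two foods; enumerate the corners.
avocado only: max(1360/535, 29/1) = 29 servings → $53.65.
eggs only: max(1360/71, 29/7) = 19.15 servings → $13.41.
almonds only: max(1360/219, 29/5) = 6.21 servings → $7.76.
chickpeas only: max(1360/227, 29/10) = 5.991 servings → $4.79.
avocado + eggs with both tight: 2.031 servings and 3.853 servings → $6.45.
avocado + almonds with both tight: 0.1828 servings and 5.763 servings → $7.54.
avocado + chickpeas with both tight: 1.37 servings and 2.763 servings → $4.74.
eggs + almonds: intersection lies outside the first quadrant.
eggs + chickpeas: the both-tight solution has a negative serving — not a feasible corner.
almonds + chickpeas: intersection lies outside the first quadrant.
So the least-cost plan costs $4.74.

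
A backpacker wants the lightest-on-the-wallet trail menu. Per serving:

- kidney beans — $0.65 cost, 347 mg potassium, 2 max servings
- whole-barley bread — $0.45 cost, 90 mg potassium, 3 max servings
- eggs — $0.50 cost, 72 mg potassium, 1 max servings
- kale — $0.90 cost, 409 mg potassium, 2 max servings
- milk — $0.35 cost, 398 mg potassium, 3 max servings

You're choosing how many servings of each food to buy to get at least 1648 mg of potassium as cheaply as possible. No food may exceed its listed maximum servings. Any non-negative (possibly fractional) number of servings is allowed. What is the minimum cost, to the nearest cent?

$1.90

Cost per mg of potassium: milk $0.0009, kidney beans $0.0019, kale $0.0022, whole-barley bread $0.0050, eggs $0.0069.
Take 3 servings of milk: +1194.0 mg potassium for $1.05 (total $1.05, still need 454.0 mg).
Take 1.308 servings of kidney beans: +454.0 mg potassium for $0.85 (total $1.90, still need 0.0 mg).
Filling from the cheapest source first is optimal under one linear minimum: $1.90.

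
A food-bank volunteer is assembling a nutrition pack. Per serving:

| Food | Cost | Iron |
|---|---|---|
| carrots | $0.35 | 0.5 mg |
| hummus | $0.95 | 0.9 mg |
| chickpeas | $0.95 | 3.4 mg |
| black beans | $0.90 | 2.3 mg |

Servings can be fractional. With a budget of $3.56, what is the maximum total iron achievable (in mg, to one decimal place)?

12.7 mg

Iron per dollar: chickpeas 3.579, black beans 2.556, carrots 1.429, hummus 0.9474.
With no serving limits, spend the whole cost allowance on chickpeas: $3.56 / $0.95 × 3.4 mg = 12.7 mg.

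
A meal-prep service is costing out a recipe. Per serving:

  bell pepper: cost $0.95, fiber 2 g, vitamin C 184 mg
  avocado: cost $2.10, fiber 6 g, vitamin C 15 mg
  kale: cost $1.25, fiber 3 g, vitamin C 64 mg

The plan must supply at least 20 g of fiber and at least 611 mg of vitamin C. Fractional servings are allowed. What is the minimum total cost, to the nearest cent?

$7.78

The cheapest plan sits at a corner of the feasible region — with two constraints it uses at most two foods.
bell pepper only: max(20/2, 611/184) = 10 servings → $9.50.
avocado only: max(20/6, 611/15) = 40.73 servings → $85.54.
kale only: max(20/3, 611/64) = 9.547 servings → $11.93.
bell pepper + avocado with both tight: 3.134 servings and 2.289 servings → $7.78.
bell pepper + kale with both tight: 1.304 servings and 5.797 servings → $8.49.
avocado + kale with both targets exact would need a negative amount; discard.
Cheapest feasible corner: $7.78.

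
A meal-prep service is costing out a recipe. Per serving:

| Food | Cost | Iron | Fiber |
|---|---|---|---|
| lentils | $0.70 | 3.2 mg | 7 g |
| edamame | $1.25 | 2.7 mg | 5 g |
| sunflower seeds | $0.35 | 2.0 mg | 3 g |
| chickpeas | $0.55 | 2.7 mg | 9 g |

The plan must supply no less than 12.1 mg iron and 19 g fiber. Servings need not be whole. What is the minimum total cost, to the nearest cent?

$2.13

For a min-cost LP with two ≥-constraints, a basic feasible solution has at most two positive variables.
lentils only: max(12.1/3.2, 19/7) = 3.781 servings → $2.65.
edamame only: max(12.1/2.7, 19/5) = 4.481 servings → $5.60.
sunflower seeds only: max(12.1/2.0, 19/3) = 6.333 servings → $2.22.
chickpeas only: max(12.1/2.7, 19/9) = 4.481 servings → $2.46.
lentils + edamame with both targets exact would need a negative amount; discard.
lentils + sunflower seeds with both tight: 0.3864 servings and 5.432 servings → $2.17.
lentils + chickpeas with both targets exact would need a negative amount; discard.
edamame + sunflower seeds with both tight: 0.8947 servings and 4.842 servings → $2.81.
edamame + chickpeas with both targets exact would need a negative amount; discard.
sunflower seeds + chickpeas with both tight: 5.818 servings and 0.1717 servings → $2.13.
Cheapest feasible corner: $2.13.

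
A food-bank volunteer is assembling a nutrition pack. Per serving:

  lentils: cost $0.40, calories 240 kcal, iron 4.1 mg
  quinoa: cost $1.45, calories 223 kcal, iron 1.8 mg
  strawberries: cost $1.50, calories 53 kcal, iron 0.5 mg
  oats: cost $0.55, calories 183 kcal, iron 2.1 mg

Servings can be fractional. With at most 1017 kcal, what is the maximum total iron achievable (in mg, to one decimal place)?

Iron per kcal: lentils 0.01708, oats 0.01148, strawberries 0.009434, quinoa 0.008072.
With no serving limits, spend the whole calories allowance on lentils: 1017 kcal / 240 kcal × 4.1 mg = 17.4 mg.

17.4 mg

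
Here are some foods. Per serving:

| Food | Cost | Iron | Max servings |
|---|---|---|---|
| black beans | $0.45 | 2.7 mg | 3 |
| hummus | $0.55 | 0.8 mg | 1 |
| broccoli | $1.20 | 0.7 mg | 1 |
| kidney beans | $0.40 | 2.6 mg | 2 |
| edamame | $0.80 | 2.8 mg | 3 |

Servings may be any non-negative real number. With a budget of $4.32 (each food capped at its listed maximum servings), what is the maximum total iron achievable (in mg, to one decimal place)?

20.9 mg

Iron per dollar: kidney beans 6.5, black beans 6, edamame 3.5, hummus 1.455, broccoli 0.5833.
Take 2 servings of kidney beans: spends $0.80, +5.2 mg iron (running total 5.2 mg).
Take 3 servings of black beans: spends $1.35, +8.1 mg iron (running total 13.3 mg).
Take 2.712 servings of edamame: spends $2.17, +7.6 mg iron (running total 20.9 mg).
Filling greedily by iron-per-dollar is optimal for one linear limit, giving 20.9 mg.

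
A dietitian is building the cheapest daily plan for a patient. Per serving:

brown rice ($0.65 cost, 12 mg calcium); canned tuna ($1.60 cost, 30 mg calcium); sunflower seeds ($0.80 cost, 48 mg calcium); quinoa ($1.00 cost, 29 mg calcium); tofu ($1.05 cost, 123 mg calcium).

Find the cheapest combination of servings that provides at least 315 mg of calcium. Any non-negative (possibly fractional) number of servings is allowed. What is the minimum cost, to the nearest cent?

Cost per mg of calcium: tofu $0.0085, sunflower seeds $0.0167, quinoa $0.0345, canned tuna $0.0533, brown rice $0.0542.
With no serving limits, use only tofu: 315 mg / 123 mg = 2.561 servings × $1.05 = $2.69.

$2.69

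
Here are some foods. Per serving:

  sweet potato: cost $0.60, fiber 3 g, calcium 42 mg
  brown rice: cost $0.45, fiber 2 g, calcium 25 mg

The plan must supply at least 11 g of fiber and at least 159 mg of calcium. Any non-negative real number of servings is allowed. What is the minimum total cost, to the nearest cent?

$2.27

This is a tiny linear program; its minimum lies at a vertex of the feasible set. List the vertices and price them.
sweet potato only: max(11/3, 159/42) = 3.786 servings → $2.27.
brown rice only: max(11/2, 159/25) = 6.36 servings → $2.86.
sweet potato + brown rice: the both-tight solution has a negative serving — not a feasible corner.
So the least-cost plan costs $2.27.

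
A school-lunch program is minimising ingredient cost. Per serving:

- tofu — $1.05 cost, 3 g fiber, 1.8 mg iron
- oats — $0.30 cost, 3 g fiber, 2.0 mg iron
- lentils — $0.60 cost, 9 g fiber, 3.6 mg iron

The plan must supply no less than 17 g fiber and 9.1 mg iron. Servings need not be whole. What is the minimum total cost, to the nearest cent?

Check every corner: each single food scaled to meet both minima, and each pair solved so both constraints bind.
tofu only: max(17/3, 9.1/1.8) = 5.667 servings → $5.95.
oats only: max(17/3, 9.1/2.0) = 5.667 servings → $1.70.
lentils only: max(17/9, 9.1/3.6) = 2.528 servings → $1.52.
tofu + oats with both targets exact would need a negative amount; discard.
tofu + lentils with both tight: 3.833 servings and 0.6111 servings → $4.39.
oats + lentils with both tight: 2.875 servings and 0.9306 servings → $1.42.
So the least-cost plan costs $1.42.

$1.42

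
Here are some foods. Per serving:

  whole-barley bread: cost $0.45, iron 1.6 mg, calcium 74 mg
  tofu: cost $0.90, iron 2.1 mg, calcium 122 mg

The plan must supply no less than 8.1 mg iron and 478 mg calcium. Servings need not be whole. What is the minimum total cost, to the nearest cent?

For a min-cost LP with two ≥-constraints, a basic feasible solution has at most two positive variables.
whole-barley bread only: max(8.1/1.6, 478/74) = 6.459 servings → $2.91.
tofu only: max(8.1/2.1, 478/122) = 3.918 servings → $3.53.
whole-barley bread + tofu: intersection lies outside the first quadrant.
So the least-cost plan costs $2.91.

$2.91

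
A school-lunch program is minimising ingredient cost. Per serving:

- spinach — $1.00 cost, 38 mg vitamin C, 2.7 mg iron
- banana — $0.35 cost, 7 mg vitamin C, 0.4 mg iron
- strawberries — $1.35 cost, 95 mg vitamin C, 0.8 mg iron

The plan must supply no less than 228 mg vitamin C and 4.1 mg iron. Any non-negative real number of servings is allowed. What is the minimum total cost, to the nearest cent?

$3.66

spinach only: max(228/38, 4.1/2.7) = 6 servings → $6.00.
banana only: max(228/7, 4.1/0.4) = 32.57 servings → $11.40.
strawberries only: max(228/95, 4.1/0.8) = 5.125 servings → $6.92.
spinach + banana: the both-tight solution has a negative serving — not a feasible corner.
spinach + strawberries with both tight: 0.916 servings and 2.034 servings → $3.66.
banana + strawberries with both tight: 6.392 servings and 1.929 servings → $4.84.
So the least-cost plan costs $3.66.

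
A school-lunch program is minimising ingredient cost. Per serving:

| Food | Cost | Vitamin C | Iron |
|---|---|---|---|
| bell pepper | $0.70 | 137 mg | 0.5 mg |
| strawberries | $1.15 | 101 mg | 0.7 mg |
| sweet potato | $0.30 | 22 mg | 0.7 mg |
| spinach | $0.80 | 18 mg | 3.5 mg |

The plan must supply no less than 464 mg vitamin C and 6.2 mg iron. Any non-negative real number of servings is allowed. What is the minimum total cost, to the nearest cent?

$3.30

Minimising a linear cost over {vitamin C ≥ 464, iron ≥ 6.2, servings ≥ 0} — the optimum is at a vertex, using one or two foods.
bell pepper only: max(464/137, 6.2/0.5) = 12.4 servings → $8.68.
strawberries only: max(464/101, 6.2/0.7) = 8.857 servings → $10.19.
sweet potato only: max(464/22, 6.2/0.7) = 21.09 servings → $6.33.
spinach only: max(464/18, 6.2/3.5) = 25.78 servings → $20.62.
bell pepper + strawberries with both targets exact would need a negative amount; discard.
bell pepper + sweet potato with both tight: 2.219 servings and 7.272 servings → $3.73.
bell pepper + spinach with both tight: 3.214 servings and 1.312 servings → $3.30.
strawberries + sweet potato with both tight: 3.407 servings and 5.45 servings → $5.55.
strawberries + spinach with both tight: 4.436 servings and 0.8841 servings → $5.81.
sweet potato + spinach with both targets exact would need a negative amount; discard.
Cheapest feasible corner: $3.30.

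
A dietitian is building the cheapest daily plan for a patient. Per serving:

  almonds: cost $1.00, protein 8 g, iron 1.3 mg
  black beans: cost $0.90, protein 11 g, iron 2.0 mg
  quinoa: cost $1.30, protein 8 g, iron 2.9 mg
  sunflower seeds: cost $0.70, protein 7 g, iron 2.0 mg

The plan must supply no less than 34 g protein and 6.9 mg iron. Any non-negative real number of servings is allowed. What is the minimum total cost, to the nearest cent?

$2.91

almonds only: max(34/8, 6.9/1.3) = 5.308 servings → $5.31.
black beans only: max(34/11, 6.9/2.0) = 3.45 servings → $3.10.
quinoa only: max(34/8, 6.9/2.9) = 4.25 servings → $5.53.
sunflower seeds only: max(34/7, 6.9/2.0) = 4.857 servings → $3.40.
almonds + black beans: intersection lies outside the first quadrant.
almonds + quinoa with both tight: 3.391 servings and 0.8594 servings → $4.51.
almonds + sunflower seeds with both tight: 2.855 servings and 1.594 servings → $3.97.
black beans + quinoa with both tight: 2.73 servings and 0.4969 servings → $3.10.
black beans + sunflower seeds with both tight: 2.462 servings and 0.9875 servings → $2.91.
quinoa + sunflower seeds: the both-tight solution has a negative serving — not a feasible corner.
So the least-cost plan costs $2.91.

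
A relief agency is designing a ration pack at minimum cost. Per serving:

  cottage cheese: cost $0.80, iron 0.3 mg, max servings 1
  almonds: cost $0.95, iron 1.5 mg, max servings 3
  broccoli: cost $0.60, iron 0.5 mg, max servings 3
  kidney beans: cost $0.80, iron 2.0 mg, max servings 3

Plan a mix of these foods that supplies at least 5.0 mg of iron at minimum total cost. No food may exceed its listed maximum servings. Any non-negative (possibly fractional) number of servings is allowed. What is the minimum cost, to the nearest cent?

Cost per mg of iron: kidney beans $0.4000, almonds $0.6333, broccoli $1.2000, cottage cheese $2.6667.
Take 2.5 servings of kidney beans: +5.0 mg iron for $2.00 (total $2.00, still need 0.0 mg).
Filling from the cheapest source first is optimal under one linear minimum: $2.00.

$2.00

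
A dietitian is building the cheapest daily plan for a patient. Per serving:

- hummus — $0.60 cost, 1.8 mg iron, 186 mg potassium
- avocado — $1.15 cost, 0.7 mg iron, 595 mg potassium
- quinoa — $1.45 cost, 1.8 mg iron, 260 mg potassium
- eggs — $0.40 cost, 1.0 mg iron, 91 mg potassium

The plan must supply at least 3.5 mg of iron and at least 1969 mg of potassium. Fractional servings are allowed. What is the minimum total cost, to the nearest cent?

$3.99

A basic optimal solution has at most two foods positive. Try each food alone and each pair with both targets met exactly.
hummus only: max(3.5/1.8, 1969/186) = 10.59 servings → $6.35.
avocado only: max(3.5/0.7, 1969/595) = 5 servings → $5.75.
quinoa only: max(3.5/1.8, 1969/260) = 7.573 servings → $10.98.
eggs only: max(3.5/1.0, 1969/91) = 21.64 servings → $8.65.
hummus + avocado with both tight: 0.7485 servings and 3.075 servings → $3.99.
hummus + quinoa with both targets exact would need a negative amount; discard.
hummus + eggs with both targets exact would need a negative amount; discard.
avocado + quinoa with both tight: 2.963 servings and 0.7921 servings → $4.56.
avocado + eggs with both tight: 3.107 servings and 1.325 servings → $4.10.
quinoa + eggs with both targets exact would need a negative amount; discard.
So the least-cost plan costs $3.99.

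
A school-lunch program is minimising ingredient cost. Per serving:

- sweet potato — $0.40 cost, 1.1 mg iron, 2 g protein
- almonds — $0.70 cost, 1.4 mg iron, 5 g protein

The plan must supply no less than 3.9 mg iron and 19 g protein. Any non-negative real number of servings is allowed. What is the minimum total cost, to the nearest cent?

With two linear requirements the optimum uses one or two foods; enumerate the corners.
sweet potato only: max(3.9/1.1, 19/2) = 9.5 servings → $3.80.
almonds only: max(3.9/1.4, 19/5) = 3.8 servings → $2.66.
sweet potato + almonds with both targets exact would need a negative amount; discard.
So the least-cost plan costs $2.66.

$2.66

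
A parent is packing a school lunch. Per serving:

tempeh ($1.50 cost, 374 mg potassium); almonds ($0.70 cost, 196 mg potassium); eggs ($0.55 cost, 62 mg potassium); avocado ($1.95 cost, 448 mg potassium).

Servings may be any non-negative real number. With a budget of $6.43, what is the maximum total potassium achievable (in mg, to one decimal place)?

1800.4 mg

Potassium per dollar: almonds 280, tempeh 249.3, avocado 229.7, eggs 112.7.
With no serving limits, spend the whole cost allowance on almonds: $6.43 / $0.70 × 196 mg = 1800.4 mg.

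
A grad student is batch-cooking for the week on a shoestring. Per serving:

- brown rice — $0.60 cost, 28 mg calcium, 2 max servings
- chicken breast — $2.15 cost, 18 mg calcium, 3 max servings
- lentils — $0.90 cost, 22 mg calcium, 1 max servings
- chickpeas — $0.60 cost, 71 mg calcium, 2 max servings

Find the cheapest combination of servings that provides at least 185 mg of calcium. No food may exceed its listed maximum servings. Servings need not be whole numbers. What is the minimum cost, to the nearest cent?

$2.12

Cost per mg of calcium: chickpeas $0.0085, brown rice $0.0214, lentils $0.0409, chicken breast $0.1194.
Take 2 servings of chickpeas: +142.0 mg calcium for $1.20 (total $1.20, still need 43.0 mg).
Take 1.536 servings of brown rice: +43.0 mg calcium for $0.92 (total $2.12, still need 0.0 mg).
Greedy by cheapest-per-mg is optimal for a single linear constraint, so the minimum cost is $2.12.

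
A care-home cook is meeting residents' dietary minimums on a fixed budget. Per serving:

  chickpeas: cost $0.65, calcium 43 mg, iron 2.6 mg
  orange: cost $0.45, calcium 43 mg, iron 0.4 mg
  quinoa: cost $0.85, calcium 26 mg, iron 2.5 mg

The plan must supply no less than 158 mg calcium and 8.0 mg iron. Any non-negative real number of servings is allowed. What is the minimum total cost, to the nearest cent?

A basic optimal solution has at most two foods positive. Try each food alone and each pair with both targets met exactly.
chickpeas only: max(158/43, 8.0/2.6) = 3.674 servings → $2.39.
orange only: max(158/43, 8.0/0.4) = 20 servings → $9.00.
quinoa only: max(158/26, 8.0/2.5) = 6.077 servings → $5.17.
chickpeas + orange with both tight: 2.968 servings and 0.7061 servings → $2.25.
chickpeas + quinoa: the both-tight solution has a negative serving — not a feasible corner.
orange + quinoa with both tight: 1.926 servings and 2.892 servings → $3.32.
The minimum over all feasible corners is $2.25.

$2.25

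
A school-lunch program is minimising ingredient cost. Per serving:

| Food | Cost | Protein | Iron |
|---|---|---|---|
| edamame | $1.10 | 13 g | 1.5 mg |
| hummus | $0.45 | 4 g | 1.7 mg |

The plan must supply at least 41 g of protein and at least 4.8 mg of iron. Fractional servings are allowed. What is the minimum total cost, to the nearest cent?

$3.48

Compare the cost at each extreme point of the feasible region.
edamame only: max(41/13, 4.8/1.5) = 3.2 servings → $3.52.
hummus only: max(41/4, 4.8/1.7) = 10.25 servings → $4.61.
edamame + hummus with both tight: 3.137 servings and 0.0559 servings → $3.48.
Cheapest feasible corner: $3.48.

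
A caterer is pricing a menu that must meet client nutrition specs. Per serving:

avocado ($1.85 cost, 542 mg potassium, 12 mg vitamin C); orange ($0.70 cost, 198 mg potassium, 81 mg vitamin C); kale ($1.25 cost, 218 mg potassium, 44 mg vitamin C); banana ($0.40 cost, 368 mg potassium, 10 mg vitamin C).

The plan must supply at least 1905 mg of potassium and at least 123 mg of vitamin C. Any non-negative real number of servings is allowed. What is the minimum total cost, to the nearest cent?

$2.53

An LP optimum is at a vertex; with two nutrient constraints at most two foods are used. Check each candidate.
avocado only: max(1905/542, 123/12) = 10.25 servings → $18.96.
orange only: max(1905/198, 123/81) = 9.621 servings → $6.73.
kale only: max(1905/218, 123/44) = 8.739 servings → $10.92.
banana only: max(1905/368, 123/10) = 12.3 servings → $4.92.
avocado + orange with both tight: 3.129 servings and 1.055 servings → $6.53.
avocado + kale with both tight: 2.685 servings and 2.063 servings → $7.55.
avocado + banana: the both-tight solution has a negative serving — not a feasible corner.
orange + kale: the both-tight solution has a negative serving — not a feasible corner.
orange + banana with both tight: 0.942 servings and 4.67 servings → $2.53.
kale + banana with both tight: 1.871 servings and 4.068 servings → $3.97.
The minimum over all feasible corners is $2.53.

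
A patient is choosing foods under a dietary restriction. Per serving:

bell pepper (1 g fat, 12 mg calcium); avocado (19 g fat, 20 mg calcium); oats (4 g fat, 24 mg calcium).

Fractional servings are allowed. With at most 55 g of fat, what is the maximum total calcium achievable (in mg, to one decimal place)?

Calcium per g fat: bell pepper 12, oats 6, avocado 1.053.
With no serving limits, spend the whole fat allowance on bell pepper: 55 g / 1 g × 12 mg = 660.0 mg.

660.0 mg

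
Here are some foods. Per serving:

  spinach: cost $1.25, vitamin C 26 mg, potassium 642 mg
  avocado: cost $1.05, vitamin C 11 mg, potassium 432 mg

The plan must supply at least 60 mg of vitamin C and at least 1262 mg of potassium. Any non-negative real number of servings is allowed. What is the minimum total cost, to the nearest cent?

$2.88

With two linear requirements the optimum uses one or two foods; enumerate the corners.
spinach only: max(60/26, 1262/642) = 2.308 servings → $2.88.
avocado only: max(60/11, 1262/432) = 5.455 servings → $5.73.
spinach + avocado: intersection lies outside the first quadrant.
The minimum over all feasible corners is $2.88.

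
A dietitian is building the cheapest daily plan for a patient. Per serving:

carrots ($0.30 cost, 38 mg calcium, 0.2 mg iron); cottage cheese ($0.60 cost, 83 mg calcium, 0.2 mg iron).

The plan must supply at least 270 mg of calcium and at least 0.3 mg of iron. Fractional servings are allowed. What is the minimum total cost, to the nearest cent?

For a min-cost LP with two ≥-constraints, a basic feasible solution has at most two positive variables.
carrots only: max(270/38, 0.3/0.2) = 7.105 servings → $2.13.
cottage cheese only: max(270/83, 0.3/0.2) = 3.253 servings → $1.95.
carrots + cottage cheese: the both-tight solution has a negative serving — not a feasible corner.
So the least-cost plan costs $1.95.

$1.95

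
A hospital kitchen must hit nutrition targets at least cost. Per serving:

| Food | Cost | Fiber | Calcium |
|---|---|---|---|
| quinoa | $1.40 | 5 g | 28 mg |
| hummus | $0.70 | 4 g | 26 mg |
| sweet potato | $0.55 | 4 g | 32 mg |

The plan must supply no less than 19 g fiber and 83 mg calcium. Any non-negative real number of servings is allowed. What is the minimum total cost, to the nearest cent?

An LP optimum is at a vertex; with two nutrient constraints at most two foods are used. Check each candidate.
quinoa only: max(19/5, 83/28) = 3.8 servings → $5.32.
hummus only: max(19/4, 83/26) = 4.75 servings → $3.33.
sweet potato only: max(19/4, 83/32) = 4.75 servings → $2.61.
quinoa + hummus: intersection lies outside the first quadrant.
quinoa + sweet potato: the both-tight solution has a negative serving — not a feasible corner.
hummus + sweet potato: the both-tight solution has a negative serving — not a feasible corner.
The minimum over all feasible corners is $2.61.

$2.61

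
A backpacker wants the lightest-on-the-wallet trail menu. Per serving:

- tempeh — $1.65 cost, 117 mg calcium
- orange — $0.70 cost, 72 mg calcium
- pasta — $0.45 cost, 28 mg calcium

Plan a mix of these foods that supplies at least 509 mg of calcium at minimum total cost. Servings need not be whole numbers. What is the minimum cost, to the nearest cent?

Cost per mg of calcium: orange $0.0097, tempeh $0.0141, pasta $0.0161.
With no serving limits, use only orange: 509 mg / 72 mg = 7.069 servings × $0.70 = $4.95.

$4.95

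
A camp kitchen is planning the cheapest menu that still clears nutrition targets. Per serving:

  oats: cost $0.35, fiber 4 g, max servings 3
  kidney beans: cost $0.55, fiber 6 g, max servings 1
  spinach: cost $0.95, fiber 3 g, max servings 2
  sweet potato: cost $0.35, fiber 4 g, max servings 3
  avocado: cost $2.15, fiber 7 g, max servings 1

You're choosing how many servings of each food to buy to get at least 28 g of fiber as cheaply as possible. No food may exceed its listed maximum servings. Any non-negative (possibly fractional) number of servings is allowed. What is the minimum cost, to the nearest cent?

Cost per g of fiber: oats $0.0875, sweet potato $0.0875, kidney beans $0.0917, avocado $0.3071, spinach $0.3167.
Take 3 servings of oats: +12.0 g fiber for $1.05 (total $1.05, still need 16.0 g).
Take 3 servings of sweet potato: +12.0 g fiber for $1.05 (total $2.10, still need 4.0 g).
Take 0.6667 servings of kidney beans: +4.0 g fiber for $0.37 (total $2.47, still need 0.0 g).
Greedy by cheapest-per-g is optimal for a single linear constraint, so the minimum cost is $2.47.

$2.47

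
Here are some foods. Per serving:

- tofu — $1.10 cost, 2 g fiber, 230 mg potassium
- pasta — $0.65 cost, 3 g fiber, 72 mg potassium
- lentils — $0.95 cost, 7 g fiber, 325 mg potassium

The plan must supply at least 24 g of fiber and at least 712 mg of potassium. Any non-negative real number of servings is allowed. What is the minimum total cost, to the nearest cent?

This is a tiny linear program; its minimum lies at a vertex of the feasible set. List the vertices and price them.
tofu only: max(24/2, 712/230) = 12 servings → $13.20.
pasta only: max(24/3, 712/72) = 9.889 servings → $6.43.
lentils only: max(24/7, 712/325) = 3.429 servings → $3.26.
tofu + pasta with both tight: 0.7473 servings and 7.502 servings → $5.70.
tofu + lentils with both targets exact would need a negative amount; discard.
pasta + lentils with both tight: 5.979 servings and 0.8662 servings → $4.71.
So the least-cost plan costs $3.26.

$3.26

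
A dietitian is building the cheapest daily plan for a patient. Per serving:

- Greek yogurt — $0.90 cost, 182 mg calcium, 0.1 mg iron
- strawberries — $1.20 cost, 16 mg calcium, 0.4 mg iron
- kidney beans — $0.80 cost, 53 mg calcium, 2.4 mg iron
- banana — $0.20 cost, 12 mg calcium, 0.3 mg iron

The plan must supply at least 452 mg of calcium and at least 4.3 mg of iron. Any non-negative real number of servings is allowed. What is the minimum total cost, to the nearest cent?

$3.15

Greek yogurt only: max(452/182, 4.3/0.1) = 43 servings → $38.70.
strawberries only: max(452/16, 4.3/0.4) = 28.25 servings → $33.90.
kidney beans only: max(452/53, 4.3/2.4) = 8.528 servings → $6.82.
banana only: max(452/12, 4.3/0.3) = 37.67 servings → $7.53.
Greek yogurt + strawberries with both tight: 1.573 servings and 10.36 servings → $13.84.
Greek yogurt + kidney beans with both tight: 1.986 servings and 1.709 servings → $3.15.
Greek yogurt + banana with both tight: 1.573 servings and 13.81 servings → $4.18.
strawberries + kidney beans with both targets exact would need a negative amount; discard.
strawberries + banana (both tight): parallel constraints — no distinct corner.
kidney beans + banana: the both-tight solution has a negative serving — not a feasible corner.
The minimum over all feasible corners is $3.15.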